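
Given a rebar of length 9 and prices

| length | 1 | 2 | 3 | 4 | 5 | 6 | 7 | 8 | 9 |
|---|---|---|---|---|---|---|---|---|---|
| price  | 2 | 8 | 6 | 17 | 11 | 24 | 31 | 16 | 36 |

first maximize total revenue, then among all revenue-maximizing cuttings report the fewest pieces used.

Build r[k] bottom-up: r[k] = max over allowed piece i of (p[i] + r[k−i]).
r[1] = 2
r[2] = max(2+2, 8+0) = 8
r[3] = max(2+8, 8+2, 6+0) = 10
r[4] = max(2+10, 8+8, 6+2, 17+0) = 17
r[5] = max(2+17, 8+10, 6+8, 17+2, 11+0) = 19
r[6] = max(2+19, 8+17, 6+10, 17+8, 11+2, 24+0) = 25
r[7] = max(2+25, 8+19, 6+17, …, 24+2, 31+0) = 31
r[8] = max(2+31, 8+25, 6+19, …, 31+2, 16+0) = 34
r[9] = max(2+34, 8+31, 6+25, …, 16+2, 36+0) = 39
Maximum revenue is ₹39.
Now minimize piece count subject to staying optimal: for each k, pieces[k] = 1 + min over i with p[i]+r[k−i]=r[k] of pieces[k−i].
pieces[6] = 2
pieces[7] = 1
pieces[8] = 2
pieces[9] = 2

2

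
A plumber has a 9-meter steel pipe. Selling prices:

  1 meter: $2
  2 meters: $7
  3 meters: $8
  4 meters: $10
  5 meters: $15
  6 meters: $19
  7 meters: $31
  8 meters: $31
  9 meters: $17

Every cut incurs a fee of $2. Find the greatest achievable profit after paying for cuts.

36

Let v[k] be the best obtainable value from length k. For each k, try every first piece i and keep the best of price[i] + v[k−i] minus the 2 cut fee when i<k.
v[1] = 2
v[2] = max(2+2-2, 7+0) = 7
v[3] = max(2+7-2, 7+2-2, 8+0) = 8
v[4] = max(2+8-2, 7+7-2, 8+2-2, 10+0) = 12
v[5] = max(2+12-2, 7+8-2, 8+7-2, 10+2-2, 15+0) = 15
v[6] = max(2+15-2, 7+12-2, 8+8-2, 10+7-2, 15+2-2, 19+0) = 19
v[7] = max(2+19-2, 7+15-2, 8+12-2, …, 19+2-2, 31+0) = 31
v[8] = max(2+31-2, 7+19-2, 8+15-2, …, 31+2-2, 31+0) = 31
v[9] = max(2+31-2, 7+31-2, 8+19-2, …, 31+2-2, 17+0) = 36
One optimal plan: pieces 7 + 2 (1 cut) → $38 − $2 = $36.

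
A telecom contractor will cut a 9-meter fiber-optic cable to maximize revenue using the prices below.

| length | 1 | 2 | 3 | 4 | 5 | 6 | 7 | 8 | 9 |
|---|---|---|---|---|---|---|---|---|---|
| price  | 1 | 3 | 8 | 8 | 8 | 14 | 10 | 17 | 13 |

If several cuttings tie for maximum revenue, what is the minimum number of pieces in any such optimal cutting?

3

Consider every possible first cut. r[k] is the best of p[i]+r[k−i] over all sellable i≤k.
r[1] = 1
r[2] = 3
r[3] = 8
r[4] = 9  (first piece 1, then r[3]=8)
r[5] = 11  (first piece 2, then r[3]=8)
r[6] = 16  (first piece 3, then r[3]=8)
r[7] = 17  (first piece 1, then r[6]=16)
r[8] = 19  (first piece 2, then r[6]=16)
r[9] = 24  (first piece 3, then r[6]=16)
Maximum revenue is $24.
Now minimize piece count subject to staying optimal: for each k, pieces[k] = 1 + min over i with p[i]+r[k−i]=r[k] of pieces[k−i].
pieces[6] = 2
pieces[7] = 3
pieces[8] = 3
pieces[9] = 3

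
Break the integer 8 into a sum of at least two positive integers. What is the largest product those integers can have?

Let m[k] be the best product for length k (with at least one cut). For each first piece i, the rest contributes max(k−i, m[k−i]).
m[2] = 1*max(1,0) = 1*1 = 1
m[3] = 1*max(2,1) = 1*2 = 2
m[4] = 2*max(2,1) = 2*2 = 4
m[5] = 2*max(3,2) = 2*3 = 6
m[6] = 3*max(3,2) = 3*3 = 9
m[7] = 2*max(5,6) = 2*6 = 12
m[8] = 2*max(6,9) = 2*9 = 18
One optimal split: 3 + 3 + 2; product 3*3*2 = 18.

18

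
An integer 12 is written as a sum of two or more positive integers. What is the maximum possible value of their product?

81

Define prod[k] = max over 1≤i<k of i · max(k−i, prod[k−i]); the inner max lets the remainder stay uncut if that's better.
prod[2] = 1×max(1,0) = 1×1 = 1
prod[3] = max(1×2, 2×1) = 2
prod[4] = max(1×3, 2×2, 3×1) = 4
prod[5] = max(1×4, 2×3, 3×2, 4×1) = 6
prod[6] = max(1×6, 2×4, 3×3, 4×2, 5×1) = 9
prod[7] = max(1×9, 2×6, 3×4, 4×3, 5×2, 6×1) = 12
prod[8] = max(1×12, 2×9, 3×6, …, 6×2, 7×1) = 18
prod[9] = max(1×18, 2×12, 3×9, …, 7×2, 8×1) = 27
prod[10] = max(1×27, 2×18, 3×12, …, 8×2, 9×1) = 36
prod[11] = max(1×36, 2×27, 3×18, …, 9×2, 10×1) = 54
prod[12] = max(1×54, 2×36, 3×27, …, 10×2, 11×1) = 81
One optimal split: 3 + 3 + 3 + 3; product 3×3×3×3 = 81.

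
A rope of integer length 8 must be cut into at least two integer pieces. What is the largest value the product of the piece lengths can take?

Define m[k] = max over 1≤i<k of i · max(k−i, m[k−i]); the inner max lets the remainder stay uncut if that's better.
m[2] = 1*max(1,0) = 1*1 = 1
m[3] = max(1*2, 2*1) = 2
m[4] = max(1*3, 2*2, 3*1) = 4
m[5] = max(1*4, 2*3, 3*2, 4*1) = 6
m[6] = max(1*6, 2*4, 3*3, 4*2, 5*1) = 9
m[7] = max(1*9, 2*6, 3*4, 4*3, 5*2, 6*1) = 12
m[8] = max(1*12, 2*9, 3*6, …, 6*2, 7*1) = 18
One optimal split: 3 + 3 + 2; product 3*3*2 = 18.

18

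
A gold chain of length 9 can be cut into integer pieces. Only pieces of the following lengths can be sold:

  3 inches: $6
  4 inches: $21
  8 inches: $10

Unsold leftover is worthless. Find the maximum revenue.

42

Let f[k] be the best obtainable value from length k. For each k, try every first piece i and keep the best of price[i] + f[k−i].
f[1] = 0
f[2] = 0
f[3] = 6
f[4] = 21
f[5] = 21
f[6] = 21
f[7] = 27  (first piece 3, then f[4]=21)
f[8] = 42  (first piece 4, then f[4]=21)
f[9] = 42
One optimal cutting: pieces 4 + 4 with 1 inch of scrap → $42.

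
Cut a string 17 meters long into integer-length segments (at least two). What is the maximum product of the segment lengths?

486

Define prod[k] = max over 1≤i<k of i · max(k−i, prod[k−i]); the inner max lets the remainder stay uncut if that's better.
prod[2] = 1×max(1,0) = 1×1 = 1
prod[3] = 1×max(2,1) = 1×2 = 2
prod[4] = 2×max(2,1) = 2×2 = 4
prod[5] = 2×max(3,2) = 2×3 = 6
prod[6] = 3×max(3,2) = 3×3 = 9
prod[7] = 2×max(5,6) = 2×6 = 12
prod[8] = 2×max(6,9) = 2×9 = 18
prod[9] = 3×max(6,9) = 3×9 = 27
prod[10] = 2×max(8,18) = 2×18 = 36
prod[11] = 2×max(9,27) = 2×27 = 54
prod[12] = 3×max(9,27) = 3×27 = 81
prod[13] = 2×max(11,54) = 2×54 = 108
prod[14] = 2×max(12,81) = 2×81 = 162
prod[15] = 3×max(12,81) = 3×81 = 243
prod[16] = 2×max(14,162) = 2×162 = 324
prod[17] = 2×max(15,243) = 2×243 = 486
One optimal split: 3 + 3 + 3 + 3 + 3 + 2; product 3×3×3×3×3×2 = 486.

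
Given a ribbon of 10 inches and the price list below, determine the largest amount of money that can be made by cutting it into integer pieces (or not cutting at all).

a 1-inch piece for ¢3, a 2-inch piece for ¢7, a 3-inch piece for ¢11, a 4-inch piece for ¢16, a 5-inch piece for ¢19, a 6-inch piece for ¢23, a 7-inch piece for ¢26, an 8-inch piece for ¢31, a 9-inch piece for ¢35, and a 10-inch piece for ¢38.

Consider every possible first cut. v[k] is the best of p[i]+v[k−i] over all sellable i≤k.
v[1] = 3
v[2] = max(3+3, 7+0) = 7
v[3] = max(3+7, 7+3, 11+0) = 11
v[4] = max(3+11, 7+7, 11+3, 16+0) = 16
v[5] = max(3+16, 7+11, 11+7, 16+3, 19+0) = 19
v[6] = max(3+19, 7+16, 11+11, 16+7, 19+3, 23+0) = 23
v[7] = max(3+23, 7+19, 11+16, …, 23+3, 26+0) = 27
v[8] = max(3+27, 7+23, 11+19, …, 26+3, 31+0) = 32
v[9] = max(3+32, 7+27, 11+23, …, 31+3, 35+0) = 35
v[10] = max(3+35, 7+32, 11+27, …, 35+3, 38+0) = 39
One optimal cutting: 4 + 4 + 2 → ¢16 + ¢16 + ¢7 = ¢39.

39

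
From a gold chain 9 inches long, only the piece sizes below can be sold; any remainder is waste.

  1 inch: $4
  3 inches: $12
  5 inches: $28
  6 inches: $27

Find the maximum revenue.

44

Build best[k] bottom-up: best[k] = max over allowed piece i of (p[i] + best[k−i]).
best[1] = 4
best[2] = 8  (first piece 1, then best[1]=4)
best[3] = max(4+8, 12+0) = 12
best[4] = max(4+12, 12+4) = 16
best[5] = max(4+16, 12+8, 28+0) = 28
best[6] = max(4+28, 12+12, 28+4, 27+0) = 32
best[7] = max(4+32, 12+16, 28+8, 27+4) = 36
best[8] = max(4+36, 12+28, 28+12, 27+8) = 40
best[9] = max(4+40, 12+32, 28+16, 27+12) = 44
One optimal cutting: 5 + 1 + 1 + 1 + 1 → $44.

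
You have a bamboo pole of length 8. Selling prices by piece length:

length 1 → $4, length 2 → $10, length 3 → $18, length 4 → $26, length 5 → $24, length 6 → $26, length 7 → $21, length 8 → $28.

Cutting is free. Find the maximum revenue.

52

Consider every possible first cut. r[k] is the best of p[i]+r[k−i] over all sellable i≤k.
r[1] = 4
r[2] = 10
r[3] = 18
r[4] = 26
r[5] = 30  (first piece 1, then r[4]=26)
r[6] = 36  (first piece 2, then r[4]=26)
r[7] = 44  (first piece 3, then r[4]=26)
r[8] = 52  (first piece 4, then r[4]=26)
One optimal cutting: 4 + 4 → $26 + $26 = $52.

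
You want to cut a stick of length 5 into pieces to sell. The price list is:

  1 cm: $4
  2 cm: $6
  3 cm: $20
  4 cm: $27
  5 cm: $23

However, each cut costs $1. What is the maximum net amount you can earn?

30

Build net[k] bottom-up: net[k] = max over allowed piece i of (p[i] + net[k−i]) − 1 per cut.
net[1] = 4
net[2] = max(4+4-1, 6+0) = 7
net[3] = max(4+7-1, 6+4-1, 20+0) = 20
net[4] = max(4+20-1, 6+7-1, 20+4-1, 27+0) = 27
net[5] = max(4+27-1, 6+20-1, 20+7-1, 27+4-1, 23+0) = 30
One optimal plan: pieces 4 + 1 (1 cut) → $31 − $1 = $30.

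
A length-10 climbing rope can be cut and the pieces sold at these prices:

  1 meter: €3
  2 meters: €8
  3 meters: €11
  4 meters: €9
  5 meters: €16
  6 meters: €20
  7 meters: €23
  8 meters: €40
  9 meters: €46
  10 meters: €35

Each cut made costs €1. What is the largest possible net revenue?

48

Let r[k] be the best obtainable value from length k. For each k, try every first piece i and keep the best of price[i] + r[k−i] minus the 1 cut fee when i<k.
r[1] = 3
r[2] = max(3+3-1, 8+0) = 8
r[3] = max(3+8-1, 8+3-1, 11+0) = 11
r[4] = max(3+11-1, 8+8-1, 11+3-1, 9+0) = 15
r[5] = max(3+15-1, 8+11-1, 11+8-1, 9+3-1, 16+0) = 18
r[6] = max(3+18-1, 8+15-1, 11+11-1, 9+8-1, 16+3-1, 20+0) = 22
r[7] = max(3+22-1, 8+18-1, 11+15-1, …, 20+3-1, 23+0) = 25
r[8] = max(3+25-1, 8+22-1, 11+18-1, …, 23+3-1, 40+0) = 40
r[9] = max(3+40-1, 8+25-1, 11+22-1, …, 40+3-1, 46+0) = 46
r[10] = max(3+46-1, 8+40-1, 11+25-1, …, 46+3-1, 35+0) = 48
One optimal plan: pieces 9 + 1 (1 cut) → €49 − €1 = €48.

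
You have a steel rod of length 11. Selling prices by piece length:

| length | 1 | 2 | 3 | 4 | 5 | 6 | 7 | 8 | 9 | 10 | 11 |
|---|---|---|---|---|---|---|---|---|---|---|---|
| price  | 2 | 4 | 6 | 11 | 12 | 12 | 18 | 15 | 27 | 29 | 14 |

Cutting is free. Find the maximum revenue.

Consider every possible first cut. R[k] is the best of p[i]+R[k−i] over all sellable i≤k.
R[1] = 2
R[2] = max(2+2, 4+0) = 4
R[3] = max(2+4, 4+2, 6+0) = 6
R[4] = max(2+6, 4+4, 6+2, 11+0) = 11
R[5] = max(2+11, 4+6, 6+4, 11+2, 12+0) = 13
R[6] = max(2+13, 4+11, 6+6, 11+4, 12+2, 12+0) = 15
R[7] = max(2+15, 4+13, 6+11, …, 12+2, 18+0) = 18
R[8] = max(2+18, 4+15, 6+13, …, 18+2, 15+0) = 22
R[9] = max(2+22, 4+18, 6+15, …, 15+2, 27+0) = 27
R[10] = max(2+27, 4+22, 6+18, …, 27+2, 29+0) = 29
R[11] = max(2+29, 4+27, 6+22, …, 29+2, 14+0) = 31
One optimal cutting: 9 + 1 + 1 → $27 + $2 + $2 = $31.

31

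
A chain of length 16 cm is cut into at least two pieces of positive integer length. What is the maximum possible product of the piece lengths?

Fill g[k] for k=2..16: at each k try every first piece i and multiply by the better of (k−i) uncut or g[k−i].
Small cases: g[2]=1, g[3]=2, g[4]=4, g[5]=6, g[6]=9, g[7]=12, g[8]=18, g[9]=27, g[10]=36, g[11]=54.
g[12] = max(1·54, 2·36, 3·27, …, 10·2, 11·1) = 81
g[13] = max(1·81, 2·54, 3·36, …, 11·2, 12·1) = 108
g[14] = max(1·108, 2·81, 3·54, …, 12·2, 13·1) = 162
g[15] = max(1·162, 2·108, 3·81, …, 13·2, 14·1) = 243
g[16] = max(1·243, 2·162, 3·108, …, 14·2, 15·1) = 324
One optimal split: 3 + 3 + 3 + 3 + 2 + 2; product 3·3·3·3·2·2 = 324.

324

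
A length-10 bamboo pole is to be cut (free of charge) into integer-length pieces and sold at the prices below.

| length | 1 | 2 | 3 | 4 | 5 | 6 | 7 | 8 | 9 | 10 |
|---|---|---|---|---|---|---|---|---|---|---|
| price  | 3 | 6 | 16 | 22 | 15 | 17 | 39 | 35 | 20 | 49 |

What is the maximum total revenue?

Build r[k] bottom-up: r[k] = max over allowed piece i of (p[i] + r[k−i]).
r[1] = 3
r[2] = 6  (first piece 1, then r[1]=3)
r[3] = 16
r[4] = 22
r[5] = 25  (first piece 1, then r[4]=22)
r[6] = 32  (first piece 3, then r[3]=16)
r[7] = 39
r[8] = 44  (first piece 4, then r[4]=22)
r[9] = 48  (first piece 3, then r[6]=32)
r[10] = 55  (first piece 3, then r[7]=39)
One optimal cutting: 7 + 3 → $39 + $16 = $55.

55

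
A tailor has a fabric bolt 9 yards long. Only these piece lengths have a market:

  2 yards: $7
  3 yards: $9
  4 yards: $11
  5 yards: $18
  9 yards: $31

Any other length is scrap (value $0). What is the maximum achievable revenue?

32

Consider every possible first cut. r[k] is the best of p[i]+r[k−i] over all sellable i≤k.
r[1] = 0
r[2] = 7
r[3] = 9
r[4] = 14  (first piece 2, then r[2]=7)
r[5] = 18
r[6] = 21  (first piece 2, then r[4]=14)
r[7] = 25  (first piece 2, then r[5]=18)
r[8] = 28  (first piece 2, then r[6]=21)
r[9] = 32  (first piece 2, then r[7]=25)
One optimal cutting: 5 + 2 + 2 → $32.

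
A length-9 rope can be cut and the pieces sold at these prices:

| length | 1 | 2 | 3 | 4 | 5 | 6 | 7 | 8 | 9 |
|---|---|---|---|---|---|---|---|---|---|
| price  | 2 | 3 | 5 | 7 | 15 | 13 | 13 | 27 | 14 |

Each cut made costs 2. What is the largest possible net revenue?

27

Let net[k] be the best obtainable value from length k. For each k, try every first piece i and keep the best of price[i] + net[k−i] minus the 2 cut fee when i<k.
net[1] = 2
net[2] = max(2+2-2, 3+0) = 3
net[3] = max(2+3-2, 3+2-2, 5+0) = 5
net[4] = max(2+5-2, 3+3-2, 5+2-2, 7+0) = 7
net[5] = max(2+7-2, 3+5-2, 5+3-2, 7+2-2, 15+0) = 15
net[6] = max(2+15-2, 3+7-2, 5+5-2, 7+3-2, 15+2-2, 13+0) = 15
net[7] = max(2+15-2, 3+15-2, 5+7-2, …, 13+2-2, 13+0) = 16
net[8] = max(2+16-2, 3+15-2, 5+15-2, …, 13+2-2, 27+0) = 27
net[9] = max(2+27-2, 3+16-2, 5+15-2, …, 27+2-2, 14+0) = 27
One optimal plan: pieces 8 + 1 (1 cut) → 29 − 2 = 27.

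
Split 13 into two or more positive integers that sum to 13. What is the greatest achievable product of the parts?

Fill m[k] for k=2..13: at each k try every first piece i and multiply by the better of (k−i) uncut or m[k−i].
Small cases: m[2]=1, m[3]=2, m[4]=4, m[5]=6.
m[6] = max(1×6, 2×4, 3×3, 4×2, 5×1) = 9
m[7] = max(1×9, 2×6, 3×4, 4×3, 5×2, 6×1) = 12
m[8] = max(1×12, 2×9, 3×6, …, 6×2, 7×1) = 18
m[9] = max(1×18, 2×12, 3×9, …, 7×2, 8×1) = 27
m[10] = max(1×27, 2×18, 3×12, …, 8×2, 9×1) = 36
m[11] = max(1×36, 2×27, 3×18, …, 9×2, 10×1) = 54
m[12] = max(1×54, 2×36, 3×27, …, 10×2, 11×1) = 81
m[13] = max(1×81, 2×54, 3×36, …, 11×2, 12×1) = 108
One optimal split: 3 + 3 + 3 + 2 + 2; product 3×3×3×2×2 = 108.

108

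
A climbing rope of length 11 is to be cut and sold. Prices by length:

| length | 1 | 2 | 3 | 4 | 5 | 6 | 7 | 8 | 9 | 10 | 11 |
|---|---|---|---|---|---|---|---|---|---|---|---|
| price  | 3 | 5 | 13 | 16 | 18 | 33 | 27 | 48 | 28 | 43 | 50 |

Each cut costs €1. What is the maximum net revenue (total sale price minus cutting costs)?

60

Build v[k] bottom-up: v[k] = max over allowed piece i of (p[i] + v[k−i]) − 1 per cut.
v[1] = 3
v[2] = max(3+3-1, 5+0) = 5
v[3] = max(3+5-1, 5+3-1, 13+0) = 13
v[4] = max(3+13-1, 5+5-1, 13+3-1, 16+0) = 16
v[5] = max(3+16-1, 5+13-1, 13+5-1, 16+3-1, 18+0) = 18
v[6] = max(3+18-1, 5+16-1, 13+13-1, 16+5-1, 18+3-1, 33+0) = 33
v[7] = max(3+33-1, 5+18-1, 13+16-1, …, 33+3-1, 27+0) = 35
v[8] = max(3+35-1, 5+33-1, 13+18-1, …, 27+3-1, 48+0) = 48
v[9] = max(3+48-1, 5+35-1, 13+33-1, …, 48+3-1, 28+0) = 50
v[10] = max(3+50-1, 5+48-1, 13+35-1, …, 28+3-1, 43+0) = 52
v[11] = max(3+52-1, 5+50-1, 13+48-1, …, 43+3-1, 50+0) = 60
One optimal plan: pieces 8 + 3 (1 cut) → €61 − €1 = €60.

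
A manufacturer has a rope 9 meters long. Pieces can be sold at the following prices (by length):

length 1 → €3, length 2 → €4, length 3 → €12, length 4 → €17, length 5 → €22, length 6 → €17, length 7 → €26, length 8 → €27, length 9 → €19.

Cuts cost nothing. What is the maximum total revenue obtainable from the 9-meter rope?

Let r[k] be the best obtainable value from length k. For each k, try every first piece i and keep the best of price[i] + r[k−i].
r[1] = 3
r[2] = 6  (first piece 1, then r[1]=3)
r[3] = 12
r[4] = 17
r[5] = 22
r[6] = 25  (first piece 1, then r[5]=22)
r[7] = 29  (first piece 3, then r[4]=17)
r[8] = 34  (first piece 3, then r[5]=22)
r[9] = 39  (first piece 4, then r[5]=22)
One optimal cutting: 5 + 4 → €22 + €17 = €39.

39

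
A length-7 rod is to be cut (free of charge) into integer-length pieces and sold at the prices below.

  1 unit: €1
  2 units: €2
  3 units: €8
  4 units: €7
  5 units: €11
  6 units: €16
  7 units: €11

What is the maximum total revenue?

Let best[k] be the best obtainable value from length k. For each k, try every first piece i and keep the best of price[i] + best[k−i].
best[1] = 1
best[2] = max(1+1, 2+0) = 2
best[3] = max(1+2, 2+1, 8+0) = 8
best[4] = max(1+8, 2+2, 8+1, 7+0) = 9
best[5] = max(1+9, 2+8, 8+2, 7+1, 11+0) = 11
best[6] = max(1+11, 2+9, 8+8, 7+2, 11+1, 16+0) = 16
best[7] = max(1+16, 2+11, 8+9, …, 16+1, 11+0) = 17
One optimal cutting: 3 + 3 + 1 → €8 + €8 + €1 = €17.

17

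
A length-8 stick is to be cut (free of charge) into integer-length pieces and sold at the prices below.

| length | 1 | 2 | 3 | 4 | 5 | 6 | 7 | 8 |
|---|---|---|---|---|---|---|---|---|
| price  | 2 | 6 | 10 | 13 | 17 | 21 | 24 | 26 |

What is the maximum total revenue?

27

Consider every possible first cut. best[k] is the best of p[i]+best[k−i] over all sellable i≤k.
best[1] = 2
best[2] = max(2+2, 6+0) = 6
best[3] = max(2+6, 6+2, 10+0) = 10
best[4] = max(2+10, 6+6, 10+2, 13+0) = 13
best[5] = max(2+13, 6+10, 10+6, 13+2, 17+0) = 17
best[6] = max(2+17, 6+13, 10+10, 13+6, 17+2, 21+0) = 21
best[7] = max(2+21, 6+17, 10+13, …, 21+2, 24+0) = 24
best[8] = max(2+24, 6+21, 10+17, …, 24+2, 26+0) = 27
One optimal cutting: 6 + 2 → $21 + $6 = $27.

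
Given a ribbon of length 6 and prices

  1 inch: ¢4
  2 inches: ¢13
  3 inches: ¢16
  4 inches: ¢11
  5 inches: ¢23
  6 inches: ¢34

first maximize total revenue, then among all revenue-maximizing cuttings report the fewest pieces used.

3

Consider every possible first cut. r[k] is the best of p[i]+r[k−i] over all sellable i≤k.
r[1] = 4
r[2] = max(4+4, 13+0) = 13
r[3] = max(4+13, 13+4, 16+0) = 17
r[4] = max(4+17, 13+13, 16+4, 11+0) = 26
r[5] = max(4+26, 13+17, 16+13, 11+4, 23+0) = 30
r[6] = max(4+30, 13+26, 16+17, 11+13, 23+4, 34+0) = 39
Maximum revenue is ¢39.
Now minimize piece count subject to staying optimal: for each k, pieces[k] = 1 + min over i with p[i]+r[k−i]=r[k] of pieces[k−i].
pieces[3] = 2
pieces[4] = 2
pieces[5] = 3
pieces[6] = 3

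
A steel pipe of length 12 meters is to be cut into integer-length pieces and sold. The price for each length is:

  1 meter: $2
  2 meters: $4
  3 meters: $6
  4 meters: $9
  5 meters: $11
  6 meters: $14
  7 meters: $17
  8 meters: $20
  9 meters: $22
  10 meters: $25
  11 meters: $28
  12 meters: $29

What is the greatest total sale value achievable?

30

Let R[k] be the best obtainable value from length k. For each k, try every first piece i and keep the best of price[i] + R[k−i].
R[1] = 2
R[2] = max(2+2, 4+0) = 4
R[3] = max(2+4, 4+2, 6+0) = 6
R[4] = max(2+6, 4+4, 6+2, 9+0) = 9
R[5] = max(2+9, 4+6, 6+4, 9+2, 11+0) = 11
R[6] = max(2+11, 4+9, 6+6, 9+4, 11+2, 14+0) = 14
R[7] = max(2+14, 4+11, 6+9, …, 14+2, 17+0) = 17
R[8] = max(2+17, 4+14, 6+11, …, 17+2, 20+0) = 20
R[9] = max(2+20, 4+17, 6+14, …, 20+2, 22+0) = 22
R[10] = max(2+22, 4+20, 6+17, …, 22+2, 25+0) = 25
R[11] = max(2+25, 4+22, 6+20, …, 25+2, 28+0) = 28
R[12] = max(2+28, 4+25, 6+22, …, 28+2, 29+0) = 30
One optimal cutting: 11 + 1 → $28 + $2 = $30.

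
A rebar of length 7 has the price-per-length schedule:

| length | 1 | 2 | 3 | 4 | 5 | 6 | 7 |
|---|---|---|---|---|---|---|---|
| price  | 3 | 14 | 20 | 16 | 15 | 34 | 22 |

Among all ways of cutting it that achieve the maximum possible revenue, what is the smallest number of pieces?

3

Consider every possible first cut. r[k] is the best of p[i]+r[k−i] over all sellable i≤k.
r[1] = 3
r[2] = 14
r[3] = 20
r[4] = 28  (first piece 2, then r[2]=14)
r[5] = 34  (first piece 2, then r[3]=20)
r[6] = 42  (first piece 2, then r[4]=28)
r[7] = 48  (first piece 2, then r[5]=34)
Maximum revenue is ₹48.
Now minimize piece count subject to staying optimal: for each k, pieces[k] = 1 + min over i with p[i]+r[k−i]=r[k] of pieces[k−i].
pieces[4] = 2
pieces[5] = 2
pieces[6] = 3
pieces[7] = 3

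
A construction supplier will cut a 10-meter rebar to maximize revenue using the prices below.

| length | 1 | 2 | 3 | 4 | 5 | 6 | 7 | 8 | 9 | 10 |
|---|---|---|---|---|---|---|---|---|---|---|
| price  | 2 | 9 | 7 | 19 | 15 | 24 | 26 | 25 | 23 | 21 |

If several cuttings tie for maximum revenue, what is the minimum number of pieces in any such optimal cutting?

Consider every possible first cut. r[k] is the best of p[i]+r[k−i] over all sellable i≤k.
r[1] = 2
r[2] = 9
r[3] = 11  (first piece 1, then r[2]=9)
r[4] = 19
r[5] = 21  (first piece 1, then r[4]=19)
r[6] = 28  (first piece 2, then r[4]=19)
r[7] = 30  (first piece 1, then r[6]=28)
r[8] = 38  (first piece 4, then r[4]=19)
r[9] = 40  (first piece 1, then r[8]=38)
r[10] = 47  (first piece 2, then r[8]=38)
Maximum revenue is ₹47.
Now minimize piece count subject to staying optimal: for each k, pieces[k] = 1 + min over i with p[i]+r[k−i]=r[k] of pieces[k−i].
pieces[7] = 3
pieces[8] = 2
pieces[9] = 3
pieces[10] = 3

3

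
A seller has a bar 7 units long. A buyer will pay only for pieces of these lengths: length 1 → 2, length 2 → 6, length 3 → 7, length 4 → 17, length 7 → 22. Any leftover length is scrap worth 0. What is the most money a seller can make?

25

Build r[k] bottom-up: r[k] = max over allowed piece i of (p[i] + r[k−i]).
r[1] = 2
r[2] = 6
r[3] = 8  (first piece 1, then r[2]=6)
r[4] = 17
r[5] = 19  (first piece 1, then r[4]=17)
r[6] = 23  (first piece 2, then r[4]=17)
r[7] = 25  (first piece 1, then r[6]=23)
One optimal cutting: 4 + 2 + 1 → 25.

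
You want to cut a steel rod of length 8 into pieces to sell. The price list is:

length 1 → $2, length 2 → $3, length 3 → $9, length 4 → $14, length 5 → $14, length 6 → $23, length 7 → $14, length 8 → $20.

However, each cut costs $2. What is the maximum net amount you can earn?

Let r[k] be the best obtainable value from length k. For each k, try every first piece i and keep the best of price[i] + r[k−i] minus the 2 cut fee when i<k.
r[1] = 2
r[2] = 3
r[3] = 9
r[4] = 14
r[5] = 14  (first piece 1, then r[4]=14)
r[6] = 23
r[7] = 23  (first piece 1, then r[6]=23)
r[8] = 26  (first piece 4, then r[4]=14)
One optimal plan: pieces 4 + 4 (1 cut) → $28 − $2 = $26.

26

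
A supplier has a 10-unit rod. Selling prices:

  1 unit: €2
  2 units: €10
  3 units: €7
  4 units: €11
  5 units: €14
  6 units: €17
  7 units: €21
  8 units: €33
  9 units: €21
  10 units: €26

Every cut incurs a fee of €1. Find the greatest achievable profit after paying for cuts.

Build r[k] bottom-up: r[k] = max over allowed piece i of (p[i] + r[k−i]) − 1 per cut.
r[1] = 2
r[2] = 10
r[3] = 11  (first piece 1, then r[2]=10)
r[4] = 19  (first piece 2, then r[2]=10)
r[5] = 20  (first piece 1, then r[4]=19)
r[6] = 28  (first piece 2, then r[4]=19)
r[7] = 29  (first piece 1, then r[6]=28)
r[8] = 37  (first piece 2, then r[6]=28)
r[9] = 38  (first piece 1, then r[8]=37)
r[10] = 46  (first piece 2, then r[8]=37)
One optimal plan: pieces 2 + 2 + 2 + 2 + 2 (4 cuts) → €50 − €4 = €46.

46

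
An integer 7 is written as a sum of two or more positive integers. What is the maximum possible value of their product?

Fill g[k] for k=2..7: at each k try every first piece i and multiply by the better of (k−i) uncut or g[k−i].
g[2] = 1·max(1,0) = 1·1 = 1
g[3] = 1·max(2,1) = 1·2 = 2
g[4] = 2·max(2,1) = 2·2 = 4
g[5] = 2·max(3,2) = 2·3 = 6
g[6] = 3·max(3,2) = 3·3 = 9
g[7] = 2·max(5,6) = 2·6 = 12
One optimal split: 3 + 2 + 2; product 3·2·2 = 12.

12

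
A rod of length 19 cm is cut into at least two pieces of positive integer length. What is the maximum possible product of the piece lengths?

Define prod[k] = max over 1≤i<k of i · max(k−i, prod[k−i]); the inner max lets the remainder stay uncut if that's better.
prod[2] = 1×max(1,0) = 1×1 = 1
prod[3] = 1×max(2,1) = 1×2 = 2
prod[4] = 2×max(2,1) = 2×2 = 4
prod[5] = 2×max(3,2) = 2×3 = 6
prod[6] = 3×max(3,2) = 3×3 = 9
prod[7] = 2×max(5,6) = 2×6 = 12
prod[8] = 2×max(6,9) = 2×9 = 18
prod[9] = 3×max(6,9) = 3×9 = 27
prod[10] = 2×max(8,18) = 2×18 = 36
prod[11] = 2×max(9,27) = 2×27 = 54
prod[12] = 3×max(9,27) = 3×27 = 81
prod[13] = 2×max(11,54) = 2×54 = 108
prod[14] = 2×max(12,81) = 2×81 = 162
prod[15] = 3×max(12,81) = 3×81 = 243
prod[16] = 2×max(14,162) = 2×162 = 324
prod[17] = 2×max(15,243) = 2×243 = 486
prod[18] = 3×max(15,243) = 3×243 = 729
prod[19] = 2×max(17,486) = 2×486 = 972
One optimal split: 3 + 3 + 3 + 3 + 3 + 2 + 2; product 3×3×3×3×3×2×2 = 972.

972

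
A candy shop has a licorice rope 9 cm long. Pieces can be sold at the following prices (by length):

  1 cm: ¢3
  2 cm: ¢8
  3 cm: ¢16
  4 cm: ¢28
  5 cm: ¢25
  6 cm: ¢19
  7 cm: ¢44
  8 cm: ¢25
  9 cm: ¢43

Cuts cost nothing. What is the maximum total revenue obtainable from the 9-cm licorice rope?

59

Let r[k] be the best obtainable value from length k. For each k, try every first piece i and keep the best of price[i] + r[k−i].
r[1] = 3
r[2] = max(3+3, 8+0) = 8
r[3] = max(3+8, 8+3, 16+0) = 16
r[4] = max(3+16, 8+8, 16+3, 28+0) = 28
r[5] = max(3+28, 8+16, 16+8, 28+3, 25+0) = 31
r[6] = max(3+31, 8+28, 16+16, 28+8, 25+3, 19+0) = 36
r[7] = max(3+36, 8+31, 16+28, …, 19+3, 44+0) = 44
r[8] = max(3+44, 8+36, 16+31, …, 44+3, 25+0) = 56
r[9] = max(3+56, 8+44, 16+36, …, 25+3, 43+0) = 59
One optimal cutting: 4 + 4 + 1 → ¢28 + ¢28 + ¢3 = ¢59.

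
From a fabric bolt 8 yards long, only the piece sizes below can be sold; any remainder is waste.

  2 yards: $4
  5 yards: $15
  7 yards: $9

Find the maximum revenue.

19

Let f[k] be the best obtainable value from length k. For each k, try every first piece i and keep the best of price[i] + f[k−i].
f[1] = 0
f[2] = 4
f[3] = 4
f[4] = 8  (first piece 2, then f[2]=4)
f[5] = max(4+4, 15+0) = 15
f[6] = max(4+8, 15+0) = 15
f[7] = max(4+15, 15+4, 9+0) = 19
f[8] = max(4+15, 15+4, 9+0) = 19
One optimal cutting: pieces 5 + 2 with 1 yard of scrap → $19.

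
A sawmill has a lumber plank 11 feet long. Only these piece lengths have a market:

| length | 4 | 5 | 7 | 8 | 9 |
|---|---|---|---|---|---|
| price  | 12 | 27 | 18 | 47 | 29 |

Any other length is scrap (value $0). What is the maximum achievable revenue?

Let r[k] be the best obtainable value from length k. For each k, try every first piece i and keep the best of price[i] + r[k−i].
r[1] = 0
r[2] = 0
r[3] = 0
r[4] = 12
r[5] = 27
r[6] = 27
r[7] = 27
r[8] = 47
r[9] = 47
r[10] = 54  (first piece 5, then r[5]=27)
r[11] = 54
One optimal cutting: pieces 5 + 5 with 1 foot of scrap → $54.

54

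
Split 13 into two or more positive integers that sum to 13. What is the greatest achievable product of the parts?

108

Fill m[k] for k=2..13: at each k try every first piece i and multiply by the better of (k−i) uncut or m[k−i].
Small cases: m[2]=1, m[3]=2, m[4]=4, m[5]=6.
m[6] = 3·max(3,2) = 3·3 = 9
m[7] = 2·max(5,6) = 2·6 = 12
m[8] = 2·max(6,9) = 2·9 = 18
m[9] = 3·max(6,9) = 3·9 = 27
m[10] = 2·max(8,18) = 2·18 = 36
m[11] = 2·max(9,27) = 2·27 = 54
m[12] = 3·max(9,27) = 3·27 = 81
m[13] = 2·max(11,54) = 2·54 = 108
One optimal split: 3 + 3 + 3 + 2 + 2; product 3·3·3·2·2 = 108.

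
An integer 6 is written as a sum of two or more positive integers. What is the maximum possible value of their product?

9

Let g[k] be the best product for length k (with at least one cut). For each first piece i, the rest contributes max(k−i, g[k−i]).
g[2] = 1*max(1,0) = 1*1 = 1
g[3] = 1*max(2,1) = 1*2 = 2
g[4] = 2*max(2,1) = 2*2 = 4
g[5] = 2*max(3,2) = 2*3 = 6
g[6] = 3*max(3,2) = 3*3 = 9
One optimal split: 3 + 3; product 3*3 = 9.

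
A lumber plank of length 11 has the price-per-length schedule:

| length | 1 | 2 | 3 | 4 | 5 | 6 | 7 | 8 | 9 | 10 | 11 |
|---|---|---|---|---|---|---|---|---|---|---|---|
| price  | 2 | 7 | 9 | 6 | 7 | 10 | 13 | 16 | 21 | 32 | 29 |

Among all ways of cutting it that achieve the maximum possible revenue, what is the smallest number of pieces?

Let r[k] be the best obtainable value from length k. For each k, try every first piece i and keep the best of price[i] + r[k−i].
r[1] = 2
r[2] = 7
r[3] = 9  (first piece 1, then r[2]=7)
r[4] = 14  (first piece 2, then r[2]=7)
r[5] = 16  (first piece 1, then r[4]=14)
r[6] = 21  (first piece 2, then r[4]=14)
r[7] = 23  (first piece 1, then r[6]=21)
r[8] = 28  (first piece 2, then r[6]=21)
r[9] = 30  (first piece 1, then r[8]=28)
r[10] = 35  (first piece 2, then r[8]=28)
r[11] = 37  (first piece 1, then r[10]=35)
Maximum revenue is $37.
Now minimize piece count subject to staying optimal: for each k, pieces[k] = 1 + min over i with p[i]+r[k−i]=r[k] of pieces[k−i].
pieces[8] = 4
pieces[9] = 4
pieces[10] = 5
pieces[11] = 5

5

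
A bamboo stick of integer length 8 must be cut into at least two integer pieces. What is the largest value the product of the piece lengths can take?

18

Fill P[k] for k=2..8: at each k try every first piece i and multiply by the better of (k−i) uncut or P[k−i].
Small cases: P[2]=1.
P[3] = 1·max(2,1) = 1·2 = 2
P[4] = 2·max(2,1) = 2·2 = 4
P[5] = 2·max(3,2) = 2·3 = 6
P[6] = 3·max(3,2) = 3·3 = 9
P[7] = 2·max(5,6) = 2·6 = 12
P[8] = 2·max(6,9) = 2·9 = 18
One optimal split: 3 + 3 + 2; product 3·3·2 = 18.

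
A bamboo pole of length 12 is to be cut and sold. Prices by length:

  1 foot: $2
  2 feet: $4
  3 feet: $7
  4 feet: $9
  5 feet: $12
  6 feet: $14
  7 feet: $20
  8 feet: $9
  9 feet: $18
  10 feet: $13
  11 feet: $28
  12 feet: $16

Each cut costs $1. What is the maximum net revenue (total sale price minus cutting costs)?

Let v[k] be the best obtainable value from length k. For each k, try every first piece i and keep the best of price[i] + v[k−i] minus the 1 cut fee when i<k.
v[1] = 2
v[2] = max(2+2-1, 4+0) = 4
v[3] = max(2+4-1, 4+2-1, 7+0) = 7
v[4] = max(2+7-1, 4+4-1, 7+2-1, 9+0) = 9
v[5] = max(2+9-1, 4+7-1, 7+4-1, 9+2-1, 12+0) = 12
v[6] = max(2+12-1, 4+9-1, 7+7-1, 9+4-1, 12+2-1, 14+0) = 14
v[7] = max(2+14-1, 4+12-1, 7+9-1, …, 14+2-1, 20+0) = 20
v[8] = max(2+20-1, 4+14-1, 7+12-1, …, 20+2-1, 9+0) = 21
v[9] = max(2+21-1, 4+20-1, 7+14-1, …, 9+2-1, 18+0) = 23
v[10] = max(2+23-1, 4+21-1, 7+20-1, …, 18+2-1, 13+0) = 26
v[11] = max(2+26-1, 4+23-1, 7+21-1, …, 13+2-1, 28+0) = 28
v[12] = max(2+28-1, 4+26-1, 7+23-1, …, 28+2-1, 16+0) = 31
One optimal plan: pieces 7 + 5 (1 cut) → $32 − $1 = $31.

31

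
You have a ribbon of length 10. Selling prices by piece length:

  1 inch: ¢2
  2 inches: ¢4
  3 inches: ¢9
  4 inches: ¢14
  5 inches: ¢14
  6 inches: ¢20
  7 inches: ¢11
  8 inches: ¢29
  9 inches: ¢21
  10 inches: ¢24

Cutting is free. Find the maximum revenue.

Consider every possible first cut. R[k] is the best of p[i]+R[k−i] over all sellable i≤k.
R[1] = 2
R[2] = max(2+2, 4+0) = 4
R[3] = max(2+4, 4+2, 9+0) = 9
R[4] = max(2+9, 4+4, 9+2, 14+0) = 14
R[5] = max(2+14, 4+9, 9+4, 14+2, 14+0) = 16
R[6] = max(2+16, 4+14, 9+9, 14+4, 14+2, 20+0) = 20
R[7] = max(2+20, 4+16, 9+14, …, 20+2, 11+0) = 23
R[8] = max(2+23, 4+20, 9+16, …, 11+2, 29+0) = 29
R[9] = max(2+29, 4+23, 9+20, …, 29+2, 21+0) = 31
R[10] = max(2+31, 4+29, 9+23, …, 21+2, 24+0) = 34
One optimal cutting: 6 + 4 → ¢20 + ¢14 = ¢34.

34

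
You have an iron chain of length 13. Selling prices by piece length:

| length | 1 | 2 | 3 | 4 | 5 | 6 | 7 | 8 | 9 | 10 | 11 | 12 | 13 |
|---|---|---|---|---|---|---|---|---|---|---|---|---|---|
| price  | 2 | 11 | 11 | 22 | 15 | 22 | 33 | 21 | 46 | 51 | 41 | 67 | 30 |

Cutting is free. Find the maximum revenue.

Consider every possible first cut. best[k] is the best of p[i]+best[k−i] over all sellable i≤k.
best[1] = 2
best[2] = 11
best[3] = 13  (first piece 1, then best[2]=11)
best[4] = 22  (first piece 2, then best[2]=11)
best[5] = 24  (first piece 1, then best[4]=22)
best[6] = 33  (first piece 2, then best[4]=22)
best[7] = 35  (first piece 1, then best[6]=33)
best[8] = 44  (first piece 2, then best[6]=33)
best[9] = 46  (first piece 1, then best[8]=44)
best[10] = 55  (first piece 2, then best[8]=44)
best[11] = 57  (first piece 1, then best[10]=55)
best[12] = 67
best[13] = 69  (first piece 1, then best[12]=67)
One optimal cutting: 12 + 1 → $67 + $2 = $69.

69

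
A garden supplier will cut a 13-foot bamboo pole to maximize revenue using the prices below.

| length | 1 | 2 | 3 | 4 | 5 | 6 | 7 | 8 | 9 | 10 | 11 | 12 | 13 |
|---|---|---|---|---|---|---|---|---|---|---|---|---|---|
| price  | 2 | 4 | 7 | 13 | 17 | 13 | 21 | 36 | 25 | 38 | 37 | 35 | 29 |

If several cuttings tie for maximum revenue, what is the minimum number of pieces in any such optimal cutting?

Consider every possible first cut. r[k] is the best of p[i]+r[k−i] over all sellable i≤k.
r[1] = 2
r[2] = max(2+2, 4+0) = 4
r[3] = max(2+4, 4+2, 7+0) = 7
r[4] = max(2+7, 4+4, 7+2, 13+0) = 13
r[5] = max(2+13, 4+7, 7+4, 13+2, 17+0) = 17
r[6] = max(2+17, 4+13, 7+7, 13+4, 17+2, 13+0) = 19
r[7] = max(2+19, 4+17, 7+13, …, 13+2, 21+0) = 21
r[8] = max(2+21, 4+19, 7+17, …, 21+2, 36+0) = 36
r[9] = max(2+36, 4+21, 7+19, …, 36+2, 25+0) = 38
r[10] = max(2+38, 4+36, 7+21, …, 25+2, 38+0) = 40
r[11] = max(2+40, 4+38, 7+36, …, 38+2, 37+0) = 43
r[12] = max(2+43, 4+40, 7+38, …, 37+2, 35+0) = 49
r[13] = max(2+49, 4+43, 7+40, …, 35+2, 29+0) = 53
Maximum revenue is $53.
Now minimize piece count subject to staying optimal: for each k, pieces[k] = 1 + min over i with p[i]+r[k−i]=r[k] of pieces[k−i].
pieces[10] = 2
pieces[11] = 2
pieces[12] = 2
pieces[13] = 2

2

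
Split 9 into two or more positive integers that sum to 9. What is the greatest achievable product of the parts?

27

Define m[k] = max over 1≤i<k of i · max(k−i, m[k−i]); the inner max lets the remainder stay uncut if that's better.
Small cases: m[2]=1, m[3]=2, m[4]=4.
m[5] = 2×max(3,2) = 2×3 = 6
m[6] = 3×max(3,2) = 3×3 = 9
m[7] = 2×max(5,6) = 2×6 = 12
m[8] = 2×max(6,9) = 2×9 = 18
m[9] = 3×max(6,9) = 3×9 = 27
One optimal split: 3 + 3 + 3; product 3×3×3 = 27.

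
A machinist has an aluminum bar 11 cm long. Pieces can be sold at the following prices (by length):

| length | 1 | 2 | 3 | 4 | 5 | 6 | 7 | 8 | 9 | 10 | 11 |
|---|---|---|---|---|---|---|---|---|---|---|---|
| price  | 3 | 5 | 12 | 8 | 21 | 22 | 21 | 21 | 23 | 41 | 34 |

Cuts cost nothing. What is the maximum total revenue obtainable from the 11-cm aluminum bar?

Consider every possible first cut. best[k] is the best of p[i]+best[k−i] over all sellable i≤k.
best[1] = 3
best[2] = max(3+3, 5+0) = 6
best[3] = max(3+6, 5+3, 12+0) = 12
best[4] = max(3+12, 5+6, 12+3, 8+0) = 15
best[5] = max(3+15, 5+12, 12+6, 8+3, 21+0) = 21
best[6] = max(3+21, 5+15, 12+12, 8+6, 21+3, 22+0) = 24
best[7] = max(3+24, 5+21, 12+15, …, 22+3, 21+0) = 27
best[8] = max(3+27, 5+24, 12+21, …, 21+3, 21+0) = 33
best[9] = max(3+33, 5+27, 12+24, …, 21+3, 23+0) = 36
best[10] = max(3+36, 5+33, 12+27, …, 23+3, 41+0) = 42
best[11] = max(3+42, 5+36, 12+33, …, 41+3, 34+0) = 45
One optimal cutting: 5 + 5 + 1 → $21 + $21 + $3 = $45.

45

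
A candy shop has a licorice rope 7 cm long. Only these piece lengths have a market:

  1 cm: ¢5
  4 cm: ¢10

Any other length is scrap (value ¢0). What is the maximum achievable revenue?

35

Let f[k] be the best obtainable value from length k. For each k, try every first piece i and keep the best of price[i] + f[k−i].
f[1] = 5
f[2] = 10  (first piece 1, then f[1]=5)
f[3] = 15  (first piece 1, then f[2]=10)
f[4] = 20  (first piece 1, then f[3]=15)
f[5] = 25  (first piece 1, then f[4]=20)
f[6] = 30  (first piece 1, then f[5]=25)
f[7] = 35  (first piece 1, then f[6]=30)
One optimal cutting: 1 + 1 + 1 + 1 + 1 + 1 + 1 → ¢35.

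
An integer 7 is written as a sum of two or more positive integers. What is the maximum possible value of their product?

Define g[k] = max over 1≤i<k of i · max(k−i, g[k−i]); the inner max lets the remainder stay uncut if that's better.
g[2] = 1×max(1,0) = 1×1 = 1
g[3] = max(1×2, 2×1) = 2
g[4] = max(1×3, 2×2, 3×1) = 4
g[5] = max(1×4, 2×3, 3×2, 4×1) = 6
g[6] = max(1×6, 2×4, 3×3, 4×2, 5×1) = 9
g[7] = max(1×9, 2×6, 3×4, 4×3, 5×2, 6×1) = 12
One optimal split: 3 + 2 + 2; product 3×2×2 = 12.

12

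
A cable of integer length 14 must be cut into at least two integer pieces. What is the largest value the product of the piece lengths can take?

Let f[k] be the best product for length k (with at least one cut). For each first piece i, the rest contributes max(k−i, f[k−i]).
Small cases: f[2]=1, f[3]=2, f[4]=4, f[5]=6, f[6]=9.
f[7] = 2*max(5,6) = 2*6 = 12
f[8] = 2*max(6,9) = 2*9 = 18
f[9] = 3*max(6,9) = 3*9 = 27
f[10] = 2*max(8,18) = 2*18 = 36
f[11] = 2*max(9,27) = 2*27 = 54
f[12] = 3*max(9,27) = 3*27 = 81
f[13] = 2*max(11,54) = 2*54 = 108
f[14] = 2*max(12,81) = 2*81 = 162
One optimal split: 3 + 3 + 3 + 3 + 2; product 3*3*3*3*2 = 162.

162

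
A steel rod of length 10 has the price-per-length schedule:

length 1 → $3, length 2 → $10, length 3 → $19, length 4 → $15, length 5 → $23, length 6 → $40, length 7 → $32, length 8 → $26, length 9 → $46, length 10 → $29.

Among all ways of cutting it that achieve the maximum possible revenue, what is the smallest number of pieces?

3

Build r[k] bottom-up: r[k] = max over allowed piece i of (p[i] + r[k−i]).
r[1] = 3
r[2] = 10
r[3] = 19
r[4] = 22  (first piece 1, then r[3]=19)
r[5] = 29  (first piece 2, then r[3]=19)
r[6] = 40
r[7] = 43  (first piece 1, then r[6]=40)
r[8] = 50  (first piece 2, then r[6]=40)
r[9] = 59  (first piece 3, then r[6]=40)
r[10] = 62  (first piece 1, then r[9]=59)
Maximum revenue is $62.
Now minimize piece count subject to staying optimal: for each k, pieces[k] = 1 + min over i with p[i]+r[k−i]=r[k] of pieces[k−i].
pieces[7] = 2
pieces[8] = 2
pieces[9] = 2
pieces[10] = 3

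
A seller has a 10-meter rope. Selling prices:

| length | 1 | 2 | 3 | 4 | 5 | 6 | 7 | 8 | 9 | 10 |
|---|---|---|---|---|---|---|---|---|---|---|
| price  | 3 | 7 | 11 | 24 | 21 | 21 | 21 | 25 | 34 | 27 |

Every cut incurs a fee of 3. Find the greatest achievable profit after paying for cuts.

49

Let v[k] be the best obtainable value from length k. For each k, try every first piece i and keep the best of price[i] + v[k−i] minus the 3 cut fee when i<k.
v[1] = 3
v[2] = max(3+3-3, 7+0) = 7
v[3] = max(3+7-3, 7+3-3, 11+0) = 11
v[4] = max(3+11-3, 7+7-3, 11+3-3, 24+0) = 24
v[5] = max(3+24-3, 7+11-3, 11+7-3, 24+3-3, 21+0) = 24
v[6] = max(3+24-3, 7+24-3, 11+11-3, 24+7-3, 21+3-3, 21+0) = 28
v[7] = max(3+28-3, 7+24-3, 11+24-3, …, 21+3-3, 21+0) = 32
v[8] = max(3+32-3, 7+28-3, 11+24-3, …, 21+3-3, 25+0) = 45
v[9] = max(3+45-3, 7+32-3, 11+28-3, …, 25+3-3, 34+0) = 45
v[10] = max(3+45-3, 7+45-3, 11+32-3, …, 34+3-3, 27+0) = 49
One optimal plan: pieces 4 + 4 + 2 (2 cuts) → 55 − 6 = 49.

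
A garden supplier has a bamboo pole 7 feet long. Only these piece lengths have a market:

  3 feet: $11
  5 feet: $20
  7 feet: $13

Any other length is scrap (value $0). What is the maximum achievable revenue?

Let r[k] be the best obtainable value from length k. For each k, try every first piece i and keep the best of price[i] + r[k−i].
r[1] = 0
r[2] = 0
r[3] = 11
r[4] = 11
r[5] = max(11+0, 20+0) = 20
r[6] = max(11+11, 20+0) = 22
r[7] = max(11+11, 20+0, 13+0) = 22
One optimal cutting: pieces 3 + 3 with 1 foot of scrap → $22.

22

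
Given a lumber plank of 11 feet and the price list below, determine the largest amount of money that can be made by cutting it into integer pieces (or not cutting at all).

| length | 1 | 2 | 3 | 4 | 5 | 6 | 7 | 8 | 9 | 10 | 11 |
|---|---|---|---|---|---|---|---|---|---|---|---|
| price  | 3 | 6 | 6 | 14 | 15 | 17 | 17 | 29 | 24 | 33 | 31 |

38

Let r[k] be the best obtainable value from length k. For each k, try every first piece i and keep the best of price[i] + r[k−i].
r[1] = 3
r[2] = max(3+3, 6+0) = 6
r[3] = max(3+6, 6+3, 6+0) = 9
r[4] = max(3+9, 6+6, 6+3, 14+0) = 14
r[5] = max(3+14, 6+9, 6+6, 14+3, 15+0) = 17
r[6] = max(3+17, 6+14, 6+9, 14+6, 15+3, 17+0) = 20
r[7] = max(3+20, 6+17, 6+14, …, 17+3, 17+0) = 23
r[8] = max(3+23, 6+20, 6+17, …, 17+3, 29+0) = 29
r[9] = max(3+29, 6+23, 6+20, …, 29+3, 24+0) = 32
r[10] = max(3+32, 6+29, 6+23, …, 24+3, 33+0) = 35
r[11] = max(3+35, 6+32, 6+29, …, 33+3, 31+0) = 38
One optimal cutting: 8 + 1 + 1 + 1 → $29 + $3 + $3 + $3 = $38.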